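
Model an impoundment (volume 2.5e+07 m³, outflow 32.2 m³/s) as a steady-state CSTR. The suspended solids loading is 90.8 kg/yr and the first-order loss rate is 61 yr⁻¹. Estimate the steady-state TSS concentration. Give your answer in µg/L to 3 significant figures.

Outflow Q = 32.2 m³/s × 3.156e+07 s/yr = 1.016e+09 m³/yr.
Steady-state CSTR mass balance: W = Q·C + k·V·C, so C = W/(Q + kV).
Q + kV = 1.016e+09 + 61·2.5e+07 = 2.541e+09 m³/yr.
C = 90.8/2.541e+09 = 3.573e-08 kg/m³ = 3.573e-05 mg/L = 0.03573 µg/L.

0.0357 µg/L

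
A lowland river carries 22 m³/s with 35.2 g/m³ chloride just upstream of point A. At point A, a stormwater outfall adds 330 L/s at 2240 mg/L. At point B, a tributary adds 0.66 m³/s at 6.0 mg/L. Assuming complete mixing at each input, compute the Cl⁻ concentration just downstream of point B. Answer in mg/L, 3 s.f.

66.0 mg/L

330 L/s = 0.33 m³/s.
After input A: C = (22·35.2 + 0.33·2240) / 22.33 = 67.78 mg/L.
After input B: C = (22.33·67.78 + 0.66·6) / 22.99 = 66.01 mg/L.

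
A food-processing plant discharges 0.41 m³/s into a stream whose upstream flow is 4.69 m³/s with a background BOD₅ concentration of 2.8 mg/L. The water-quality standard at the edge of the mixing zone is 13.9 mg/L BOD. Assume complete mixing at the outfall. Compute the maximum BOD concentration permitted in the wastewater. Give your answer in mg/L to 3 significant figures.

Mass balance: 13.9·5.1 = 0.41·Cₑ + 4.69·2.8.
Cₑ = (70.89 − 13.13) / 0.41 = 140.9 mg/L.

141 mg/L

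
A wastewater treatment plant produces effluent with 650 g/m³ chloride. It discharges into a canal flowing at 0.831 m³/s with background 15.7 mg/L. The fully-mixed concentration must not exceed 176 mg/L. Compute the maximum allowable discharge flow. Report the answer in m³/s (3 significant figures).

0.281 m³/s

Mass balance at complete mixing: C_std·(Q_w + Q_r) = Q_w·C_e + Q_r·C_b.
Rearranging, Q_w = Q_r·(C_std − C_b)/(C_e − C_std) = 0.831·(176 − 15.7) / (650 − 176) = 0.281 m³/s.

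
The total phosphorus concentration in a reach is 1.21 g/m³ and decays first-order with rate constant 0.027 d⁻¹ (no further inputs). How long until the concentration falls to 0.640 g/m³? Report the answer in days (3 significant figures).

t = ln(C₀/C)/k = ln(1.21/0.640)/0.027 = 0.6369/0.027 = 23.59 d.

23.6 d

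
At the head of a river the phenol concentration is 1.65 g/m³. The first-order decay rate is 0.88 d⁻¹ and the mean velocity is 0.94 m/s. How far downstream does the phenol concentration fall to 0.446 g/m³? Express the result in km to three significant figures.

From C = C₀·e^(−kt), t = ln(C₀/C)/k = ln(1.65/0.446)/0.88 = 1.308/0.88 = 1.487 d.
Distance = v·t = 0.94 m/s × 1.284e+05 s = 1.207e+05 m = 120.7 km.

121 km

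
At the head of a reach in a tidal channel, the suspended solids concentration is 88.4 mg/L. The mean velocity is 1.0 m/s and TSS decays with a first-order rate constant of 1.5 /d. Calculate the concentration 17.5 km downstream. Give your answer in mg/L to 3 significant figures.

Travel time t = 17.5 km / 1.0 m/s = 1.75e+04/1.0 = 1.75e+04 s = 0.2025 d.
First-order decay: C = 88.4·exp(−1.5·0.2025) = 88.4·0.738 = 65.24 mg/L.

65.2 mg/L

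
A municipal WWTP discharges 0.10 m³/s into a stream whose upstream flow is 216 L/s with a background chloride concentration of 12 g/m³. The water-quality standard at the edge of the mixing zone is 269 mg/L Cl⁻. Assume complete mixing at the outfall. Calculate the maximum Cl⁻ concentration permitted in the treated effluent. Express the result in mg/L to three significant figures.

216 L/s = 0.216 m³/s.
Mass balance: 269·0.316 = 0.1·Cₑ + 0.216·12.
Cₑ = (85 − 2.592) / 0.1 = 824.1 mg/L.

824 mg/L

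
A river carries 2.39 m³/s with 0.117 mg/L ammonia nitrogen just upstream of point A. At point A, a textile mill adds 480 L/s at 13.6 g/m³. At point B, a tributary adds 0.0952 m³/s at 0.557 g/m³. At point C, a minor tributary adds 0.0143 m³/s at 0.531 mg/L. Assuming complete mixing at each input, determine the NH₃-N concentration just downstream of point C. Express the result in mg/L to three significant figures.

480 L/s = 0.48 m³/s.
After input A: C = (2.39·0.117 + 0.48·13.6) / 2.87 = 2.372 mg/L.
After input B: C = (2.87·2.372 + 0.0952·0.557) / 2.965 = 2.314 mg/L.
After input C: C = (2.965·2.314 + 0.0143·0.531) / 2.98 = 2.305 mg/L.

2.31 mg/L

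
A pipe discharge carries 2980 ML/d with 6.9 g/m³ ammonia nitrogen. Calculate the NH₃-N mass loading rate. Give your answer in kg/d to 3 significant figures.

20600 kg/d

2980 ML/d = 34.49 m³/s.
Mass flux = Q·C = 34.49 m³/s × 6.9 g/m³ = 238 g/s.
= 238 g/s × 86.4 = 2.056e+04 kg/d.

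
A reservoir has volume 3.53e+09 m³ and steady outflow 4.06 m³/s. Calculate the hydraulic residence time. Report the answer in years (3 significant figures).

Q = 4.06 m³/s × 3.156e+07 s/yr = 1.281e+08 m³/yr.
Hydraulic residence time τ = V/Q = 3.53e+09/1.281e+08 = 27.55 yr.

27.6 yr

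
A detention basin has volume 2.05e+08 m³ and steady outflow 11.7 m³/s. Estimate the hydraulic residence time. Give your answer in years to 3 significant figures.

0.555 yr

Q = 11.7 m³/s × 3.156e+07 s/yr = 3.692e+08 m³/yr.
Hydraulic residence time τ = V/Q = 2.05e+08/3.692e+08 = 0.5552 yr.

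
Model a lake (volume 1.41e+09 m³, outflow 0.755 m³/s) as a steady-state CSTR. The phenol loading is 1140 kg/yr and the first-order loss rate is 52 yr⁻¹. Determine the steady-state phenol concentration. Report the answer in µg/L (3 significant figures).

0.0155 µg/L

Outflow Q = 0.755 m³/s × 3.156e+07 s/yr = 2.383e+07 m³/yr.
Steady-state CSTR mass balance: W = Q·C + k·V·C, so C = W/(Q + kV).
Q + kV = 2.383e+07 + 52·1.41e+09 = 7.334e+10 m³/yr.
C = 1140/7.334e+10 = 1.554e-08 kg/m³ = 1.554e-05 mg/L = 0.01554 µg/L.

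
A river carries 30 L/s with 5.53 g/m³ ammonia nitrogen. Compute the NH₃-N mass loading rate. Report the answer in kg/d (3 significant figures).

14.3 kg/d

30 L/s = 0.03 m³/s.
Mass flux = Q·C = 0.03 m³/s × 5.53 g/m³ = 0.1659 g/s.
= 0.1659 g/s × 86.4 = 14.33 kg/d.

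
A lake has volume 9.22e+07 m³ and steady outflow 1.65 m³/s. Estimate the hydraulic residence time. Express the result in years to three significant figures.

1.77 yr

Q = 1.65 m³/s × 3.156e+07 s/yr = 5.207e+07 m³/yr.
Hydraulic residence time τ = V/Q = 9.22e+07/5.207e+07 = 1.771 yr.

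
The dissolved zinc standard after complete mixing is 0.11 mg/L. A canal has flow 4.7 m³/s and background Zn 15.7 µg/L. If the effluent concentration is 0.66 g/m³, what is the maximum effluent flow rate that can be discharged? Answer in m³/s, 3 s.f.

0.806 m³/s

15.7 µg/L = 0.0157 mg/L.
Mass balance at complete mixing: C_std·(Q_w + Q_r) = Q_w·C_e + Q_r·C_b.
Rearranging, Q_w = Q_r·(C_std − C_b)/(C_e − C_std) = 4.7·(0.11 − 0.0157) / (0.66 − 0.11) = 0.8058 m³/s.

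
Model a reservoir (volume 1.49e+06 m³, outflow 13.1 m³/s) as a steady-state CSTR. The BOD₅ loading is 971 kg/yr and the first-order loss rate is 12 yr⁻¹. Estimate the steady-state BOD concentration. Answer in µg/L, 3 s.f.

Outflow Q = 13.1 m³/s × 3.156e+07 s/yr = 4.134e+08 m³/yr.
Steady-state CSTR mass balance: W = Q·C + k·V·C, so C = W/(Q + kV).
Q + kV = 4.134e+08 + 12·1.49e+06 = 4.313e+08 m³/yr.
C = 971/4.313e+08 = 2.251e-06 kg/m³ = 0.002251 mg/L = 2.251 µg/L.

2.25 µg/L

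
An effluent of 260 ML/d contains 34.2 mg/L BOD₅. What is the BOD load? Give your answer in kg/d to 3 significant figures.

8890 kg/d

260 ML/d = 3.009 m³/s.
Mass flux = Q·C = 3.009 m³/s × 34.2 g/m³ = 102.9 g/s.
= 102.9 g/s × 86.4 = 8892 kg/d.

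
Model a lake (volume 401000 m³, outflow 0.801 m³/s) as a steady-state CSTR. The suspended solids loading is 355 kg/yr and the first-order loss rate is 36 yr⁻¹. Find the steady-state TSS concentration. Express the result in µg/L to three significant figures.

Outflow Q = 0.801 m³/s × 3.156e+07 s/yr = 2.528e+07 m³/yr.
Steady-state CSTR mass balance: W = Q·C + k·V·C, so C = W/(Q + kV).
Q + kV = 2.528e+07 + 36·401000 = 3.971e+07 m³/yr.
C = 355/3.971e+07 = 8.939e-06 kg/m³ = 0.008939 mg/L = 8.939 µg/L.

8.94 µg/L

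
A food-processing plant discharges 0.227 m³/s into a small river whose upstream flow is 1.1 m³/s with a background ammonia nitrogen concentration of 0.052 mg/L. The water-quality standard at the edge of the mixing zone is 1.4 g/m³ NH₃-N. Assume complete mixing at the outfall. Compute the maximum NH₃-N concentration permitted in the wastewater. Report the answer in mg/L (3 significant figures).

Mass balance: 1.4·1.327 = 0.227·Cₑ + 1.1·0.052.
Cₑ = (1.858 − 0.0572) / 0.227 = 7.932 mg/L.

7.93 mg/L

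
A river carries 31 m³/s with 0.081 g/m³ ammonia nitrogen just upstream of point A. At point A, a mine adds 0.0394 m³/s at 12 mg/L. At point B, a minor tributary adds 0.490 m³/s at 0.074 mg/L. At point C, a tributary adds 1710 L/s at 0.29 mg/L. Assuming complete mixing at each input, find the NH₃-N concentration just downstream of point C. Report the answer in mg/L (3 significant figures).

After input A: C = (31·0.081 + 0.0394·12) / 31.04 = 0.09613 mg/L.
After input B: C = (31.04·0.09613 + 0.49·0.074) / 31.53 = 0.09579 mg/L.
1710 L/s = 1.71 m³/s.
After input C: C = (31.53·0.09579 + 1.71·0.29) / 33.24 = 0.1058 mg/L.

0.106 mg/L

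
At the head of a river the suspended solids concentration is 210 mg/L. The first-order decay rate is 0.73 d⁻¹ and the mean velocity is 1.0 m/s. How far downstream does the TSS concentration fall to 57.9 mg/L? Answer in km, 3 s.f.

From C = C₀·e^(−kt), t = ln(C₀/C)/k = ln(210/57.9)/0.73 = 1.288/0.73 = 1.765 d.
Distance = v·t = 1.0 m/s × 1.525e+05 s = 1.525e+05 m = 152.5 km.

152 km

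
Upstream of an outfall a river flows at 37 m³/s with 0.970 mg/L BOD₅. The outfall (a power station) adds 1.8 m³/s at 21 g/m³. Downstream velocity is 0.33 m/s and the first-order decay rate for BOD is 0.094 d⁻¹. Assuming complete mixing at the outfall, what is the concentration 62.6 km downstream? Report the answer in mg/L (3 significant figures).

After complete mixing, C₀ = (1.8·21 + 37·0.97) / 38.8 = 1.899 mg/L.
Travel time t = 6.26e+04 m / 0.33 m/s = 1.897e+05 s = 2.196 d.
C = 1.899·exp(−0.094·2.196) = 1.899·0.8135 = 1.545 mg/L.

1.55 mg/L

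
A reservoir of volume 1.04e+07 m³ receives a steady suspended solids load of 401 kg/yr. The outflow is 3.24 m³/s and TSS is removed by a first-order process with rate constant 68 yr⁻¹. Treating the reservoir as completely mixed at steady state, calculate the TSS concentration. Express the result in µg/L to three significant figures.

Outflow Q = 3.24 m³/s × 3.156e+07 s/yr = 1.022e+08 m³/yr.
Steady-state CSTR mass balance: W = Q·C + k·V·C, so C = W/(Q + kV).
Q + kV = 1.022e+08 + 68·1.04e+07 = 8.094e+08 m³/yr.
C = 401/8.094e+08 = 4.954e-07 kg/m³ = 0.0004954 mg/L = 0.4954 µg/L.

0.495 µg/L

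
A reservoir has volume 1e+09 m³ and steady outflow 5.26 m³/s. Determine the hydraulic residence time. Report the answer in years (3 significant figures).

6.02 yr

Q = 5.26 m³/s × 3.156e+07 s/yr = 1.66e+08 m³/yr.
Hydraulic residence time τ = V/Q = 1e+09/1.66e+08 = 6.024 yr.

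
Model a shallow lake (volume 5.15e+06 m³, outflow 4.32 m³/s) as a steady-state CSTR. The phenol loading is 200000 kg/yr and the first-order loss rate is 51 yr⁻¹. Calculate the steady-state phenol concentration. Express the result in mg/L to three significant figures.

Outflow Q = 4.32 m³/s × 3.156e+07 s/yr = 1.363e+08 m³/yr.
Steady-state CSTR mass balance: W = Q·C + k·V·C, so C = W/(Q + kV).
Q + kV = 1.363e+08 + 51·5.15e+06 = 3.99e+08 m³/yr.
C = 200000/3.99e+08 = 0.0005013 kg/m³ = 0.5013 mg/L.

0.501 mg/L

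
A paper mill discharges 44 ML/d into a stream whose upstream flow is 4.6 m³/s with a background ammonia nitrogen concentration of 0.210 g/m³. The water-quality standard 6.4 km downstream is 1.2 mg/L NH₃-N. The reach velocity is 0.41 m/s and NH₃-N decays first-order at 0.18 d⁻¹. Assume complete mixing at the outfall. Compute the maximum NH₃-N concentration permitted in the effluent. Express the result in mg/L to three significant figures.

44 ML/d = 0.5093 m³/s.
Travel time to the compliance point: t = 6400/0.41 = 1.561e+04 s = 0.1807 d; decay factor exp(−0.18·0.1807) = 0.968.
So the concentration just after mixing may be at most 1.2/0.968 = 1.24 mg/L.
Mass balance: 1.24·5.109 = 0.5093·Cₑ + 4.6·0.21.
Cₑ = (6.334 − 0.966) / 0.5093 = 10.54 mg/L.

10.5 mg/L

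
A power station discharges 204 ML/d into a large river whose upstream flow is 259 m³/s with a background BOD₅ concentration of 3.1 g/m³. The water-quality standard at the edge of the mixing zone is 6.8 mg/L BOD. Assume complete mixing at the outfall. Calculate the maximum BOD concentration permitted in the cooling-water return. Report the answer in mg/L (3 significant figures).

204 ML/d = 2.361 m³/s.
Mass balance: 6.8·261.4 = 2.361·Cₑ + 259·3.1.
Cₑ = (1777 − 802.9) / 2.361 = 412.7 mg/L.

413 mg/L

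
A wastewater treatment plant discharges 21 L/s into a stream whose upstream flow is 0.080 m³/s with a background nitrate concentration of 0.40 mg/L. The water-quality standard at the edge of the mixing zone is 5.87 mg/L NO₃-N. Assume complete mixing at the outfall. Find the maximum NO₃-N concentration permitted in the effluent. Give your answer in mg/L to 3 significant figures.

26.7 mg/L

21 L/s = 0.021 m³/s.
Mass balance: 5.87·0.101 = 0.021·Cₑ + 0.08·0.4.
Cₑ = (0.5929 − 0.032) / 0.021 = 26.71 mg/L.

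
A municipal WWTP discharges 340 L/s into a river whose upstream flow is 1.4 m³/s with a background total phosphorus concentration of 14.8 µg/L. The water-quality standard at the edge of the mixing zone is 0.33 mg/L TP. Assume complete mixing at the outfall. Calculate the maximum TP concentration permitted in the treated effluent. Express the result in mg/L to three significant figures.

340 L/s = 0.34 m³/s.
14.8 µg/L = 0.0148 mg/L.
Mass balance: 0.33·1.74 = 0.34·Cₑ + 1.4·0.0148.
Cₑ = (0.5742 − 0.02072) / 0.34 = 1.628 mg/L.

1.63 mg/L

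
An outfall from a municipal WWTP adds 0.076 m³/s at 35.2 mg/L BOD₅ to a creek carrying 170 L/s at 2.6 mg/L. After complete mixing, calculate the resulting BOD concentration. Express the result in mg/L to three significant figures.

170 L/s = 0.17 m³/s.
By mass balance at complete mixing, C = (0.076·35.2 + 0.17·2.6) / (0.076 + 0.17) = 3.117/0.246 = 12.67 mg/L.

12.7 mg/L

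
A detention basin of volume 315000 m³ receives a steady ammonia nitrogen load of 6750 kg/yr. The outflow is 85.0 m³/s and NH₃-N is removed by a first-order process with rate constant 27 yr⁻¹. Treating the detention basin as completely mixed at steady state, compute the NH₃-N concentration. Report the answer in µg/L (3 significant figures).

2.51 µg/L

Outflow Q = 85.0 m³/s × 3.156e+07 s/yr = 2.682e+09 m³/yr.
Steady-state CSTR mass balance: W = Q·C + k·V·C, so C = W/(Q + kV).
Q + kV = 2.682e+09 + 27·315000 = 2.691e+09 m³/yr.
C = 6750/2.691e+09 = 2.508e-06 kg/m³ = 0.002508 mg/L = 2.508 µg/L.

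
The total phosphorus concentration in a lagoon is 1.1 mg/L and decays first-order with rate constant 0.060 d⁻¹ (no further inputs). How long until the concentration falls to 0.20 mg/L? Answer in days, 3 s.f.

28.4 d

t = ln(C₀/C)/k = ln(1.1/0.20)/0.060 = 1.705/0.060 = 28.41 d.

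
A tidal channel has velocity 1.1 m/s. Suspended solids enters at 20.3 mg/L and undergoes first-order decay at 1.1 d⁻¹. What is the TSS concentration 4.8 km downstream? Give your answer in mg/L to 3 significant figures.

Travel time t = 4.8 km / 1.1 m/s = 4800/1.1 = 4364 s = 0.05051 d.
First-order decay: C = 20.3·exp(−1.1·0.05051) = 20.3·0.946 = 19.2 mg/L.

19.2 mg/L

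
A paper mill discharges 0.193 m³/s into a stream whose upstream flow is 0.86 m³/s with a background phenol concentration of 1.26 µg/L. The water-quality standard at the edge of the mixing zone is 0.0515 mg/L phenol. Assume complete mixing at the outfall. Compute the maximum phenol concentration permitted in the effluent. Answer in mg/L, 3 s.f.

1.26 µg/L = 0.00126 mg/L.
Mass balance: 0.0515·1.053 = 0.193·Cₑ + 0.86·0.00126.
Cₑ = (0.05423 − 0.001084) / 0.193 = 0.2754 mg/L.

0.275 mg/L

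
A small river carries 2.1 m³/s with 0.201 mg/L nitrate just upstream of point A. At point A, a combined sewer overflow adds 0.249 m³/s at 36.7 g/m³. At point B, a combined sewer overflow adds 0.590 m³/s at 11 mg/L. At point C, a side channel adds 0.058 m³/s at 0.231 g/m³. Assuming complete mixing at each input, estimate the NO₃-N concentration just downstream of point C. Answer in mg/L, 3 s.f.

5.36 mg/L

After input A: C = (2.1·0.201 + 0.249·36.7) / 2.349 = 4.07 mg/L.
After input B: C = (2.349·4.07 + 0.59·11) / 2.939 = 5.461 mg/L.
After input C: C = (2.939·5.461 + 0.058·0.231) / 2.997 = 5.36 mg/L.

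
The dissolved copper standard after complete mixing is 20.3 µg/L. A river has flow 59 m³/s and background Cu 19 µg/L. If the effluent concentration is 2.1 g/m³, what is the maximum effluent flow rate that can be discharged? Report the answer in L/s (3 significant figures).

36.9 L/s

19 µg/L = 0.019 mg/L.
20.3 µg/L = 0.0203 mg/L.
Mass balance at complete mixing: C_std·(Q_w + Q_r) = Q_w·C_e + Q_r·C_b.
Rearranging, Q_w = Q_r·(C_std − C_b)/(C_e − C_std) = 59·(0.0203 − 0.019) / (2.1 − 0.0203) = 0.03688 m³/s.
= 36.88 L/s.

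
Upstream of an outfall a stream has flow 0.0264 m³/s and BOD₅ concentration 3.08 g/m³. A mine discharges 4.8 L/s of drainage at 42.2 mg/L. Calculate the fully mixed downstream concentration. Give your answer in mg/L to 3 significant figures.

4.8 L/s = 0.0048 m³/s.
By mass balance at complete mixing, C = (0.0048·42.2 + 0.0264·3.08) / (0.0048 + 0.0264) = 0.2839/0.0312 = 9.098 mg/L.

9.10 mg/L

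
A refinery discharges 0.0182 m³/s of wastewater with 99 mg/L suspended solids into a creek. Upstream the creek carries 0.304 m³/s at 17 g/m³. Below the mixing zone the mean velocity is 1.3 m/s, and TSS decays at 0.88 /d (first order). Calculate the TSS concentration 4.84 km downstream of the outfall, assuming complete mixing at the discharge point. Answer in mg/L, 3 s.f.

20.8 mg/L

After complete mixing, C₀ = (0.0182·99 + 0.304·17) / 0.3222 = 21.63 mg/L.
Travel time t = 4840 m / 1.3 m/s = 3723 s = 0.04309 d.
C = 21.63·exp(−0.88·0.04309) = 21.63·0.9628 = 20.83 mg/L.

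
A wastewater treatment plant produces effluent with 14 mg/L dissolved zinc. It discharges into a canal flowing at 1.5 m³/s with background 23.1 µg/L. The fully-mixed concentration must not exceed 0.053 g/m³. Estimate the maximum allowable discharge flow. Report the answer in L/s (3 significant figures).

23.1 µg/L = 0.0231 mg/L.
Mass balance at complete mixing: C_std·(Q_w + Q_r) = Q_w·C_e + Q_r·C_b.
Rearranging, Q_w = Q_r·(C_std − C_b)/(C_e − C_std) = 1.5·(0.053 − 0.0231) / (14 − 0.053) = 0.003216 m³/s.
= 3.216 L/s.

3.22 L/s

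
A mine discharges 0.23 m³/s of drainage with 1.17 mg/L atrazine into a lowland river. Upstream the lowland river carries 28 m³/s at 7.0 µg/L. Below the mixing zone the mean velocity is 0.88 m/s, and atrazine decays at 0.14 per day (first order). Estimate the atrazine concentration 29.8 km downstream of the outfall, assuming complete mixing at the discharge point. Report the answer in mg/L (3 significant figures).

0.0156 mg/L

7.0 µg/L = 0.007 mg/L.
After complete mixing, C₀ = (0.23·1.17 + 28·0.007) / 28.23 = 0.01648 mg/L.
Travel time t = 2.98e+04 m / 0.88 m/s = 3.386e+04 s = 0.3919 d.
C = 0.01648·exp(−0.14·0.3919) = 0.01648·0.9466 = 0.0156 mg/L.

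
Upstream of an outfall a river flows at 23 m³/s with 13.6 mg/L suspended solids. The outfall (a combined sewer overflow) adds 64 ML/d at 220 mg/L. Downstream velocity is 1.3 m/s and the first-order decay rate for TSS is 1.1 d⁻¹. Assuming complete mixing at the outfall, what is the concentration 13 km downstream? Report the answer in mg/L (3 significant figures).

17.6 mg/L

64 ML/d = 0.7407 m³/s.
After complete mixing, C₀ = (0.7407·220 + 23·13.6) / 23.74 = 20.04 mg/L.
Travel time t = 1.3e+04 m / 1.3 m/s = 1e+04 s = 0.1157 d.
C = 20.04·exp(−1.1·0.1157) = 20.04·0.8805 = 17.64 mg/L.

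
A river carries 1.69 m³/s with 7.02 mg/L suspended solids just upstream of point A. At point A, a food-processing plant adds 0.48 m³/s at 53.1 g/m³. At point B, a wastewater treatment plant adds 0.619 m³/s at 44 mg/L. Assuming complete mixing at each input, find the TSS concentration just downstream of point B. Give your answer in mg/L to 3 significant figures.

23.2 mg/L

After input A: C = (1.69·7.02 + 0.48·53.1) / 2.17 = 17.21 mg/L.
After input B: C = (2.17·17.21 + 0.619·44) / 2.789 = 23.16 mg/L.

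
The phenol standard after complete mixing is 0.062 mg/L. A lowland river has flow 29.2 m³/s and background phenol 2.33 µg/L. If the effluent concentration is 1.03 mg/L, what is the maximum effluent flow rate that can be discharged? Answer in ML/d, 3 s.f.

2.33 µg/L = 0.00233 mg/L.
Mass balance at complete mixing: C_std·(Q_w + Q_r) = Q_w·C_e + Q_r·C_b.
Rearranging, Q_w = Q_r·(C_std − C_b)/(C_e − C_std) = 29.2·(0.062 − 0.00233) / (1.03 − 0.062) = 1.8 m³/s.
= 155.5 ML/d.

156 ML/d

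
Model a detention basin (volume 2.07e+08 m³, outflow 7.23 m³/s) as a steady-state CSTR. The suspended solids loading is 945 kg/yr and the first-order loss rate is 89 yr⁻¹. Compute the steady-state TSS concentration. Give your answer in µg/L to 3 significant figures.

Outflow Q = 7.23 m³/s × 3.156e+07 s/yr = 2.282e+08 m³/yr.
Steady-state CSTR mass balance: W = Q·C + k·V·C, so C = W/(Q + kV).
Q + kV = 2.282e+08 + 89·2.07e+08 = 1.865e+10 m³/yr.
C = 945/1.865e+10 = 5.067e-08 kg/m³ = 5.067e-05 mg/L = 0.05067 µg/L.

0.0507 µg/L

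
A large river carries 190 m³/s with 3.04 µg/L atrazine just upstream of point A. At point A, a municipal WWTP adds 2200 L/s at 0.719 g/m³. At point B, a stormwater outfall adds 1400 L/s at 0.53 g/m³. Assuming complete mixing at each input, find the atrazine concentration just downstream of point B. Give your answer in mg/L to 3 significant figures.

0.0150 mg/L

3.04 µg/L = 0.00304 mg/L.
2200 L/s = 2.2 m³/s.
After input A: C = (190·0.00304 + 2.2·0.719) / 192.2 = 0.01124 mg/L.
1400 L/s = 1.4 m³/s.
After input B: C = (192.2·0.01124 + 1.4·0.53) / 193.6 = 0.01499 mg/L.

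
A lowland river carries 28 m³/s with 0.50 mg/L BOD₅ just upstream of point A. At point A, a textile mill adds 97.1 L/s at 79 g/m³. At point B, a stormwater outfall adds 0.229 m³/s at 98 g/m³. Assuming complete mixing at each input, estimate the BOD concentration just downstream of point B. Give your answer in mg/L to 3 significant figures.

1.56 mg/L

97.1 L/s = 0.0971 m³/s.
After input A: C = (28·0.5 + 0.0971·79) / 28.1 = 0.7713 mg/L.
After input B: C = (28.1·0.7713 + 0.229·98) / 28.33 = 1.557 mg/L.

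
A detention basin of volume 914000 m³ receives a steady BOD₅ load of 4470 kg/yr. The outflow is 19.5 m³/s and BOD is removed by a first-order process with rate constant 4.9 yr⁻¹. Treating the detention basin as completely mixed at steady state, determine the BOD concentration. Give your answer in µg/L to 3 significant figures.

7.21 µg/L

Outflow Q = 19.5 m³/s × 3.156e+07 s/yr = 6.154e+08 m³/yr.
Steady-state CSTR mass balance: W = Q·C + k·V·C, so C = W/(Q + kV).
Q + kV = 6.154e+08 + 4.9·914000 = 6.199e+08 m³/yr.
C = 4470/6.199e+08 = 7.211e-06 kg/m³ = 0.007211 mg/L = 7.211 µg/L.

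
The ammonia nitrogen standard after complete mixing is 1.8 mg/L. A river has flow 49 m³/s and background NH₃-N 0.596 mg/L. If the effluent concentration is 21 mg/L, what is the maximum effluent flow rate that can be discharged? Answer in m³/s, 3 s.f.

3.07 m³/s

Mass balance at complete mixing: C_std·(Q_w + Q_r) = Q_w·C_e + Q_r·C_b.
Rearranging, Q_w = Q_r·(C_std − C_b)/(C_e − C_std) = 49·(1.8 − 0.596) / (21 − 1.8) = 3.073 m³/s.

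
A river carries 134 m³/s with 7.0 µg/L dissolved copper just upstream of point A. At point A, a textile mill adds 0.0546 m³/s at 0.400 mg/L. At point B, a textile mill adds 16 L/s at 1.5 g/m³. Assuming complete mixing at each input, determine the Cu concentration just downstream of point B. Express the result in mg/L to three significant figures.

0.00734 mg/L

7.0 µg/L = 0.007 mg/L.
After input A: C = (134·0.007 + 0.0546·0.4) / 134.1 = 0.00716 mg/L.
16 L/s = 0.016 m³/s.
After input B: C = (134.1·0.00716 + 0.016·1.5) / 134.1 = 0.007338 mg/L.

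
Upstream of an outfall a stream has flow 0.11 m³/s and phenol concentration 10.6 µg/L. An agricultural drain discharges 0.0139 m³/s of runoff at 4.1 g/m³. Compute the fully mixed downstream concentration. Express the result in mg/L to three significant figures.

0.469 mg/L

10.6 µg/L = 0.0106 mg/L.
By mass balance at complete mixing, C = (0.0139·4.1 + 0.11·0.0106) / (0.0139 + 0.11) = 0.05816/0.1239 = 0.4694 mg/L.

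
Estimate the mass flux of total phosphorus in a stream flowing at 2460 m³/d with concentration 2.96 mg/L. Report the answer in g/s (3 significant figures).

0.0843 g/s

2460 m³/d = 0.02847 m³/s.
Mass flux = Q·C = 0.02847 m³/s × 2.96 g/m³ = 0.08428 g/s.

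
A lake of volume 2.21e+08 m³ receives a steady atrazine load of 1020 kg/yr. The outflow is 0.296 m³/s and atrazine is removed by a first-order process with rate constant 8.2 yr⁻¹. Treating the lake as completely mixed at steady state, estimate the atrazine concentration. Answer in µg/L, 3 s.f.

Outflow Q = 0.296 m³/s × 3.156e+07 s/yr = 9.341e+06 m³/yr.
Steady-state CSTR mass balance: W = Q·C + k·V·C, so C = W/(Q + kV).
Q + kV = 9.341e+06 + 8.2·2.21e+08 = 1.822e+09 m³/yr.
C = 1020/1.822e+09 = 5.6e-07 kg/m³ = 0.00056 mg/L = 0.56 µg/L.

0.560 µg/L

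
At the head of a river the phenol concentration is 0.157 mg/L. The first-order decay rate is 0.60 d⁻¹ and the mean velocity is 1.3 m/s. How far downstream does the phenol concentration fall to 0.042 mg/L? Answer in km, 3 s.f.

From C = C₀·e^(−kt), t = ln(C₀/C)/k = ln(0.157/0.042)/0.60 = 1.319/0.60 = 2.198 d.
Distance = v·t = 1.3 m/s × 1.899e+05 s = 2.468e+05 m = 246.8 km.

247 km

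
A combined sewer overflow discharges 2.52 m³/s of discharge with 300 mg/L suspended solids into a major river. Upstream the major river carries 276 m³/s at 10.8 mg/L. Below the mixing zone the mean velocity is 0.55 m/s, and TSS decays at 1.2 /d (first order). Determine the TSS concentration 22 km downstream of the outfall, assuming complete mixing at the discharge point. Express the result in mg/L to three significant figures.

After complete mixing, C₀ = (2.52·300 + 276·10.8) / 278.5 = 13.42 mg/L.
Travel time t = 2.2e+04 m / 0.55 m/s = 4e+04 s = 0.463 d.
C = 13.42·exp(−1.2·0.463) = 13.42·0.5738 = 7.698 mg/L.

7.70 mg/L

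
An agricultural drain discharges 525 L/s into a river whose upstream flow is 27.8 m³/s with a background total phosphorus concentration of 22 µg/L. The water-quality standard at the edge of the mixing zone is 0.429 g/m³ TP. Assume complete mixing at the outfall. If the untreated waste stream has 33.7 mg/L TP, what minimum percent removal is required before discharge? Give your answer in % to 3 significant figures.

34.8 %

525 L/s = 0.525 m³/s.
22 µg/L = 0.022 mg/L.
Mass balance: 0.429·28.32 = 0.525·Cₑ + 27.8·0.022.
Cₑ = (12.15 − 0.6116) / 0.525 = 21.98 mg/L.
Required removal = 1 − 21.98/33.7 = 34.78 %.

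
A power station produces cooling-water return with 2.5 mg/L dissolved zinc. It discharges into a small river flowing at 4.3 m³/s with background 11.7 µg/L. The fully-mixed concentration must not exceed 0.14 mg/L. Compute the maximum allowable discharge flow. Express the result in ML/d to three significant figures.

20.2 ML/d

11.7 µg/L = 0.0117 mg/L.
Mass balance at complete mixing: C_std·(Q_w + Q_r) = Q_w·C_e + Q_r·C_b.
Rearranging, Q_w = Q_r·(C_std − C_b)/(C_e − C_std) = 4.3·(0.14 − 0.0117) / (2.5 − 0.14) = 0.2338 m³/s.
= 20.2 ML/d.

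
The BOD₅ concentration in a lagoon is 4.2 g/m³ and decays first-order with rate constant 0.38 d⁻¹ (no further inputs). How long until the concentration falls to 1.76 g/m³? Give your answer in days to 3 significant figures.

t = ln(C₀/C)/k = ln(4.2/1.76)/0.38 = 0.8698/0.38 = 2.289 d.

2.29 d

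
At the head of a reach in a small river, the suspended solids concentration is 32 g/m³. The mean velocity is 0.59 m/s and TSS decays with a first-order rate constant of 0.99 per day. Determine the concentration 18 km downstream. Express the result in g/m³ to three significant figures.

Travel time t = 18 km / 0.59 m/s = 1.8e+04/0.59 = 3.051e+04 s = 0.3531 d.
First-order decay: C = 32·exp(−0.99·0.3531) = 32·0.705 = 22.56 g/m³.

22.6 g/m³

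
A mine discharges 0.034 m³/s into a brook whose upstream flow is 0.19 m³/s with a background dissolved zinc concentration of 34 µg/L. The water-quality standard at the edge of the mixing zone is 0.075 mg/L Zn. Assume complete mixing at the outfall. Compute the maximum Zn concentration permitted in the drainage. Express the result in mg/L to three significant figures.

34 µg/L = 0.034 mg/L.
Mass balance: 0.075·0.224 = 0.034·Cₑ + 0.19·0.034.
Cₑ = (0.0168 − 0.00646) / 0.034 = 0.3041 mg/L.

0.304 mg/L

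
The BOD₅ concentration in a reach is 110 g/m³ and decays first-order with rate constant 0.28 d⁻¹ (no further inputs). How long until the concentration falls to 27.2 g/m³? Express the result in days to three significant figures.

4.99 d

t = ln(C₀/C)/k = ln(110/27.2)/0.28 = 1.397/0.28 = 4.99 d.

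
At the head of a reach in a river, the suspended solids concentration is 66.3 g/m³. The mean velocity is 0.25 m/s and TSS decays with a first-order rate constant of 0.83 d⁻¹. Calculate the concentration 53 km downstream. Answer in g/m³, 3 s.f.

Travel time t = 53 km / 0.25 m/s = 5.3e+04/0.25 = 2.12e+05 s = 2.454 d.
First-order decay: C = 66.3·exp(−0.83·2.454) = 66.3·0.1305 = 8.65 g/m³.

8.65 g/m³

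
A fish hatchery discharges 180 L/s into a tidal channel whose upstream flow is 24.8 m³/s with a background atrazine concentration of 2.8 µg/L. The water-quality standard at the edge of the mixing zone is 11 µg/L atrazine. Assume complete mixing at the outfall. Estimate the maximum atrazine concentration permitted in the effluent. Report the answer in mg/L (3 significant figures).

180 L/s = 0.18 m³/s.
2.8 µg/L = 0.0028 mg/L.
11 µg/L = 0.011 mg/L.
Mass balance: 0.011·24.98 = 0.18·Cₑ + 24.8·0.0028.
Cₑ = (0.2748 − 0.06944) / 0.18 = 1.141 mg/L.

1.14 mg/L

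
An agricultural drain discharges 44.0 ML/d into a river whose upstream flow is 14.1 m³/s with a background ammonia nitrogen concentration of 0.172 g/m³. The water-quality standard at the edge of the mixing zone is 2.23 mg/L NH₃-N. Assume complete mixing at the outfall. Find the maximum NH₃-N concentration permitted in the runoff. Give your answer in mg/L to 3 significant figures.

59.2 mg/L

44.0 ML/d = 0.5093 m³/s.
Mass balance: 2.23·14.61 = 0.5093·Cₑ + 14.1·0.172.
Cₑ = (32.58 − 2.425) / 0.5093 = 59.21 mg/L.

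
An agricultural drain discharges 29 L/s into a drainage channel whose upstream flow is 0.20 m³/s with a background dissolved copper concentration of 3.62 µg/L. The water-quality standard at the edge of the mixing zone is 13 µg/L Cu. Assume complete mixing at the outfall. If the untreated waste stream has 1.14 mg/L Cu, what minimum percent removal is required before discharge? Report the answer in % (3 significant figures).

93.2 %

29 L/s = 0.029 m³/s.
3.62 µg/L = 0.00362 mg/L.
13 µg/L = 0.013 mg/L.
Mass balance: 0.013·0.229 = 0.029·Cₑ + 0.2·0.00362.
Cₑ = (0.002977 − 0.000724) / 0.029 = 0.07769 mg/L.
Required removal = 1 − 0.07769/1.14 = 93.19 %.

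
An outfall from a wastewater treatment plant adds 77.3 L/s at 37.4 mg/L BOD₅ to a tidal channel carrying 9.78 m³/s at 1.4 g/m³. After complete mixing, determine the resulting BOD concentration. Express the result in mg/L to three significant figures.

77.3 L/s = 0.0773 m³/s.
Flow-weighted mixing gives C = (0.0773·37.4 + 9.78·1.4) / (0.0773 + 9.78) = 16.58/9.857 = 1.682 mg/L.

1.68 mg/L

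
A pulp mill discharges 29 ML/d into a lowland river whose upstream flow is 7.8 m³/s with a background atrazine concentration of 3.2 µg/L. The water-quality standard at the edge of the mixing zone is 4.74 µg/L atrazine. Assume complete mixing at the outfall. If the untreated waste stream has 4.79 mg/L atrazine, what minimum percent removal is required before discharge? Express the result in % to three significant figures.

99.2 %

29 ML/d = 0.3356 m³/s.
3.2 µg/L = 0.0032 mg/L.
4.74 µg/L = 0.00474 mg/L.
Mass balance: 0.00474·8.136 = 0.3356·Cₑ + 7.8·0.0032.
Cₑ = (0.03856 − 0.02496) / 0.3356 = 0.04053 mg/L.
Required removal = 1 − 0.04053/4.79 = 99.15 %.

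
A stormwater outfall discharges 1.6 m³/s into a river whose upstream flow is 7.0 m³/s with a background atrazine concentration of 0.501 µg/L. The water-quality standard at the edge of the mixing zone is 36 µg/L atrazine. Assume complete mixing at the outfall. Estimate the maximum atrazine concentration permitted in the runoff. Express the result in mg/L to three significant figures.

0.191 mg/L

0.501 µg/L = 0.000501 mg/L.
36 µg/L = 0.036 mg/L.
Mass balance: 0.036·8.6 = 1.6·Cₑ + 7·0.000501.
Cₑ = (0.3096 − 0.003507) / 1.6 = 0.1913 mg/L.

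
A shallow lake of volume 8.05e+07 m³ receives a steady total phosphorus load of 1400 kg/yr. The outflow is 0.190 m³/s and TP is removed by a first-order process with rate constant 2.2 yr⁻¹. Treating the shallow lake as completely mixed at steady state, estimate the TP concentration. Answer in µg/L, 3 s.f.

7.65 µg/L

Outflow Q = 0.190 m³/s × 3.156e+07 s/yr = 5.996e+06 m³/yr.
Steady-state CSTR mass balance: W = Q·C + k·V·C, so C = W/(Q + kV).
Q + kV = 5.996e+06 + 2.2·8.05e+07 = 1.831e+08 m³/yr.
C = 1400/1.831e+08 = 7.646e-06 kg/m³ = 0.007646 mg/L = 7.646 µg/L.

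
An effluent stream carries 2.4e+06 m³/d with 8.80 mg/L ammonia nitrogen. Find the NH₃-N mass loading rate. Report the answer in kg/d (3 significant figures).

21100 kg/d

2.4e+06 m³/d = 27.78 m³/s.
Mass flux = Q·C = 27.78 m³/s × 8.8 g/m³ = 244.4 g/s.
= 244.4 g/s × 86.4 = 2.112e+04 kg/d.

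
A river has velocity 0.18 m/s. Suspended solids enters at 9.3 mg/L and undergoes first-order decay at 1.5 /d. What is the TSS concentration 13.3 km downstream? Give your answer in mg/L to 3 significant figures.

2.58 mg/L

Travel time t = 13.3 km / 0.18 m/s = 1.33e+04/0.18 = 7.389e+04 s = 0.8552 d.
First-order decay: C = 9.3·exp(−1.5·0.8552) = 9.3·0.2773 = 2.579 mg/L.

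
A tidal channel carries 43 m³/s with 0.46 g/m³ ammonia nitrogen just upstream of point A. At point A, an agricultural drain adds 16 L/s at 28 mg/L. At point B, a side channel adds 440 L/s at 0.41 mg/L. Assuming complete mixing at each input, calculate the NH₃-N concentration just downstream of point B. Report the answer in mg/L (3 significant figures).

0.470 mg/L

16 L/s = 0.016 m³/s.
After input A: C = (43·0.46 + 0.016·28) / 43.02 = 0.4702 mg/L.
440 L/s = 0.44 m³/s.
After input B: C = (43.02·0.4702 + 0.44·0.41) / 43.46 = 0.4696 mg/L.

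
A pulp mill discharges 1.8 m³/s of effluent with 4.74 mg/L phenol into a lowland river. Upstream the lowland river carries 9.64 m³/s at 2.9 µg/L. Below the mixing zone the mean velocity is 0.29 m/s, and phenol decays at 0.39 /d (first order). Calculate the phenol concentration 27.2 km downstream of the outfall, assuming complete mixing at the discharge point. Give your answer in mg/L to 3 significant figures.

2.9 µg/L = 0.0029 mg/L.
After complete mixing, C₀ = (1.8·4.74 + 9.64·0.0029) / 11.44 = 0.7482 mg/L.
Travel time t = 2.72e+04 m / 0.29 m/s = 9.379e+04 s = 1.086 d.
C = 0.7482·exp(−0.39·1.086) = 0.7482·0.6548 = 0.49 mg/L.

0.490 mg/L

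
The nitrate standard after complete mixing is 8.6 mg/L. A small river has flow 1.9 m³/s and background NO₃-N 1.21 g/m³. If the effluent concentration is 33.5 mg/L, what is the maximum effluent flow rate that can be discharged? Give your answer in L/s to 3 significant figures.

Mass balance at complete mixing: C_std·(Q_w + Q_r) = Q_w·C_e + Q_r·C_b.
Rearranging, Q_w = Q_r·(C_std − C_b)/(C_e − C_std) = 1.9·(8.6 − 1.21) / (33.5 − 8.6) = 0.5639 m³/s.
= 563.9 L/s.

564 L/s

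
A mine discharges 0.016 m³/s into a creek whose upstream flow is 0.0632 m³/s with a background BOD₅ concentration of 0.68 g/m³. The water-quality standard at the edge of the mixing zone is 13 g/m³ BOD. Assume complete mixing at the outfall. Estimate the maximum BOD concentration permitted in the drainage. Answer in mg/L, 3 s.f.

61.7 mg/L

Mass balance: 13·0.0792 = 0.016·Cₑ + 0.0632·0.68.
Cₑ = (1.03 − 0.04298) / 0.016 = 61.66 mg/L.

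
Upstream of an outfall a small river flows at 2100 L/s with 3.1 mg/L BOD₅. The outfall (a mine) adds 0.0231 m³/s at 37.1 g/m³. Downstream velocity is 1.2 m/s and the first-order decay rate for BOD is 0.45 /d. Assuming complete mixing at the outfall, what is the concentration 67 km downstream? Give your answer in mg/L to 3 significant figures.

2100 L/s = 2.1 m³/s.
After complete mixing, C₀ = (0.0231·37.1 + 2.1·3.1) / 2.123 = 3.47 mg/L.
Travel time t = 6.7e+04 m / 1.2 m/s = 5.583e+04 s = 0.6462 d.
C = 3.47·exp(−0.45·0.6462) = 3.47·0.7477 = 2.594 mg/L.

2.59 mg/L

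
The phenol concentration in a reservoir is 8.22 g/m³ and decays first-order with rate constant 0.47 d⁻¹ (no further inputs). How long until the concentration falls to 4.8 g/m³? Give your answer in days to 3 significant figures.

1.14 d

t = ln(C₀/C)/k = ln(8.22/4.8)/0.47 = 0.538/0.47 = 1.145 d.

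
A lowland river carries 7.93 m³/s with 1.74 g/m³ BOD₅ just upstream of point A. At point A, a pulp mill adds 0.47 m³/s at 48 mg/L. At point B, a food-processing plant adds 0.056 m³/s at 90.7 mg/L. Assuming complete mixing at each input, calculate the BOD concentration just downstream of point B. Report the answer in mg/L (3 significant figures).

After input A: C = (7.93·1.74 + 0.47·48) / 8.4 = 4.328 mg/L.
After input B: C = (8.4·4.328 + 0.056·90.7) / 8.456 = 4.9 mg/L.

4.90 mg/L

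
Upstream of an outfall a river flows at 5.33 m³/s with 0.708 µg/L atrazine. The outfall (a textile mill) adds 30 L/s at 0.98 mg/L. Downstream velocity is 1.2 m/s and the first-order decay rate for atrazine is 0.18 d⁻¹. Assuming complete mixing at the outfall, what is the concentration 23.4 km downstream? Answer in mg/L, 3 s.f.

0.00594 mg/L

30 L/s = 0.03 m³/s.
0.708 µg/L = 0.000708 mg/L.
After complete mixing, C₀ = (0.03·0.98 + 5.33·0.000708) / 5.36 = 0.006189 mg/L.
Travel time t = 2.34e+04 m / 1.2 m/s = 1.95e+04 s = 0.2257 d.
C = 0.006189·exp(−0.18·0.2257) = 0.006189·0.9602 = 0.005943 mg/L.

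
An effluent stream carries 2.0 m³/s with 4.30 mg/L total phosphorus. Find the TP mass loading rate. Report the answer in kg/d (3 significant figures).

743 kg/d

Mass flux = Q·C = 2 m³/s × 4.3 g/m³ = 8.6 g/s.
= 8.6 g/s × 86.4 = 743 kg/d.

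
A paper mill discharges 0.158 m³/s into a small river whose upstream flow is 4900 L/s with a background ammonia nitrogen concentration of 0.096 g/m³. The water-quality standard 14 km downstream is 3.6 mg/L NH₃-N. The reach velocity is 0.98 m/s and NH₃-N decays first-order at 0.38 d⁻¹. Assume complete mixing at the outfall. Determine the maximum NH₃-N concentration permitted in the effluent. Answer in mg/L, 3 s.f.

120 mg/L

4900 L/s = 4.9 m³/s.
Travel time to the compliance point: t = 1.4e+04/0.98 = 1.429e+04 s = 0.1653 d; decay factor exp(−0.38·0.1653) = 0.9391.
So the concentration just after mixing may be at most 3.6/0.9391 = 3.833 mg/L.
Mass balance: 3.833·5.058 = 0.158·Cₑ + 4.9·0.096.
Cₑ = (19.39 − 0.4704) / 0.158 = 119.7 mg/L.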